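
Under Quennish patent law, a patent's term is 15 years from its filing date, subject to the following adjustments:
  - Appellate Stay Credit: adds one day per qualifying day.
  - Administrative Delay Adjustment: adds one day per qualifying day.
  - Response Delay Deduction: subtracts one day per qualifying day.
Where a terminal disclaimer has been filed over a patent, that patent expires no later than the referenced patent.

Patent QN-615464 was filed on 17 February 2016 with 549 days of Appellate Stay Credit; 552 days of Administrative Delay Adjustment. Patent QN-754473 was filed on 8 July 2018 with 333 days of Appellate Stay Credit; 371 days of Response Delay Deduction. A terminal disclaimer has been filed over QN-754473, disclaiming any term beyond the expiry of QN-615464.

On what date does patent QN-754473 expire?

Natural term of QN-754473:
  Base: filing + 15 years → 8 July 2033.
  Appellate Stay Credit: +333 days → 6 June 2034.
  Response Delay Deduction: −371 days → 31 May 2033.
Expiry of referenced patent QN-615464:
  Base: filing + 15 years → 17 February 2031.
  Appellate Stay Credit: +549 days → 19 August 2032.
  Administrative Delay Adjustment: +552 days → 22 February 2034.
Terminal disclaimer: QN-754473 expires on the earlier of 31 May 2033 and 22 February 2034.

May 31, 2033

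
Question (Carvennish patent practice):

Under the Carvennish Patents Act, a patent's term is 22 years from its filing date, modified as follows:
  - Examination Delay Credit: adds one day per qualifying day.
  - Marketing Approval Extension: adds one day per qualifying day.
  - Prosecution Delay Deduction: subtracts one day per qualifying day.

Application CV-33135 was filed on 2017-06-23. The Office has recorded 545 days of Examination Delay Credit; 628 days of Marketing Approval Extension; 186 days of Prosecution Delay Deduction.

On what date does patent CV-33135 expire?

Base term: filing date + 22 years → 23 June 2039.
Examination Delay Credit: +545 days → 19 December 2040.
Marketing Approval Extension: +628 days → 8 September 2042.
Prosecution Delay Deduction: −186 days → 6 March 2042.

2042-03-06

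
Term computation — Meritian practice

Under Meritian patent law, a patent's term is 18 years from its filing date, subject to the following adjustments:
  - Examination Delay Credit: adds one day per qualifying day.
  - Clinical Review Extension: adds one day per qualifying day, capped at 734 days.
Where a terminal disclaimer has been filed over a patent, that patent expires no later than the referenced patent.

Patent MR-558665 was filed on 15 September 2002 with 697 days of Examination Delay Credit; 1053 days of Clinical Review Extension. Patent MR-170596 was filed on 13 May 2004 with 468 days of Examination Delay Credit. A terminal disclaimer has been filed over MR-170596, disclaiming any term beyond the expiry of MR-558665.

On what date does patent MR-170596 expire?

August 24, 2023

Natural term of MR-170596:
  Base: filing + 18 years → 13 May 2022.
  Examination Delay Credit: +468 days → 24 August 2023.
Expiry of referenced patent MR-558665:
  Base: filing + 18 years → 15 September 2020.
  Examination Delay Credit: +697 days → 13 August 2022.
  Clinical Review Extension: 1053 days claimed exceeds the 734-day cap, so +734 days → 16 August 2024.
Terminal disclaimer: MR-170596 expires on the earlier of 24 August 2023 and 16 August 2024.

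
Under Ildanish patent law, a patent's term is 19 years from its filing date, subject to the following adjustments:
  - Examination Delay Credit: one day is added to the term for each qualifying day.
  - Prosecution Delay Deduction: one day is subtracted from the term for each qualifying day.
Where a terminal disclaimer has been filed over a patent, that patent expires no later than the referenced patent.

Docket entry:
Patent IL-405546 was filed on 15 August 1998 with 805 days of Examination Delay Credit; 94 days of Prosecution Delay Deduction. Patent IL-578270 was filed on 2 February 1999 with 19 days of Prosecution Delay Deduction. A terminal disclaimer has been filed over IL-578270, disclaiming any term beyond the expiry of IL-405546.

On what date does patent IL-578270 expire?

Natural term of IL-578270:
  Base: filing + 19 years → 2 February 2018.
  Prosecution Delay Deduction: −19 days → 14 January 2018.
Expiry of referenced patent IL-405546:
  Base: filing + 19 years → 15 August 2017.
  Examination Delay Credit: +805 days → 29 October 2019.
  Prosecution Delay Deduction: −94 days → 27 July 2019.
Terminal disclaimer: IL-578270 expires on the earlier of 14 January 2018 and 27 July 2019.

January 14, 2018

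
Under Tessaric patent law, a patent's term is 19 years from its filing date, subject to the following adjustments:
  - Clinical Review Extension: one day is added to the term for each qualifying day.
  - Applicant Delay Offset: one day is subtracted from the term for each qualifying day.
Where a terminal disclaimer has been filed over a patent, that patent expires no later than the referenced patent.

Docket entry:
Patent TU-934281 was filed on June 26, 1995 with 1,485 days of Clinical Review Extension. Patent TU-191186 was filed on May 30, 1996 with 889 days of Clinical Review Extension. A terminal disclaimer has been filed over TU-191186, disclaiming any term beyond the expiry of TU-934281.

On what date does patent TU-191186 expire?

Natural term of TU-191186:
  Base: filing + 19 years → 30 May 2015.
  Clinical Review Extension: +889 days → 4 November 2017.
Expiry of referenced patent TU-934281:
  Base: filing + 19 years → 26 June 2014.
  Clinical Review Extension: +1485 days → 20 July 2018.
Terminal disclaimer: TU-191186 expires on the earlier of 4 November 2017 and 20 July 2018.

2017-11-04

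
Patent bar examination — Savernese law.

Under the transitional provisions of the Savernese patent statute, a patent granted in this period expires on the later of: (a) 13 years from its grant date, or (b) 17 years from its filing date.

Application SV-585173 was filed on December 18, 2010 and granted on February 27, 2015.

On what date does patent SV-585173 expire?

February 27, 2028

(a) grant + 13 years → 27 February 2028.
(b) filing + 17 years → 18 December 2027.
Later of the two: 27 February 2028.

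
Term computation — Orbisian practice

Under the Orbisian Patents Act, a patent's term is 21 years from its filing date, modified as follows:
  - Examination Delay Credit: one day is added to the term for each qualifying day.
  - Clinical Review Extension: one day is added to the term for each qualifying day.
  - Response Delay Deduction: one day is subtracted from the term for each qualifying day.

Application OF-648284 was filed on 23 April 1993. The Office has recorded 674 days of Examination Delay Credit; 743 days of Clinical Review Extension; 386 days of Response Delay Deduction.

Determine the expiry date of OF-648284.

2017-02-17

Base term: filing date + 21 years → 23 April 2014.
Examination Delay Credit: +674 days → 26 February 2016.
Clinical Review Extension: +743 days → 10 March 2018.
Response Delay Deduction: −386 days → 17 February 2017.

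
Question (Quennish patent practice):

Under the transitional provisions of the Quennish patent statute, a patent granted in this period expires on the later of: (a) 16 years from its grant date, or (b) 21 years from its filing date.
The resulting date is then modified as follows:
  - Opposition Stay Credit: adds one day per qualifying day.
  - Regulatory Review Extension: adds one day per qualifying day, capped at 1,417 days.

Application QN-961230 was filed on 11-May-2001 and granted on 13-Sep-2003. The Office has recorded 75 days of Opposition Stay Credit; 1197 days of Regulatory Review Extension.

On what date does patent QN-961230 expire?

2025-11-03

(a) grant + 16 years → 13 September 2019.
(b) filing + 21 years → 11 May 2022.
Later of the two: 11 May 2022.
Opposition Stay Credit: +75 days → 25 July 2022.
Regulatory Review Extension: 1197 days (within the 1417-day cap) → +1197 days → 3 November 2025.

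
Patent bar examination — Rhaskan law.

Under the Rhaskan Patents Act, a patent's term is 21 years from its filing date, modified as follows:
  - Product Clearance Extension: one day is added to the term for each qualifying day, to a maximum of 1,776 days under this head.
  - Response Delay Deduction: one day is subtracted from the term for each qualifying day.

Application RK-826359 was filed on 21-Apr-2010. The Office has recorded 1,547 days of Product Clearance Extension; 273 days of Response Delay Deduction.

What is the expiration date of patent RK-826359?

Base term: filing date + 21 years → 21 April 2031.
Product Clearance Extension: 1547 days (within the 1776-day cap) → +1547 days → 16 July 2035.
Response Delay Deduction: −273 days → 16 October 2034.

2034-10-16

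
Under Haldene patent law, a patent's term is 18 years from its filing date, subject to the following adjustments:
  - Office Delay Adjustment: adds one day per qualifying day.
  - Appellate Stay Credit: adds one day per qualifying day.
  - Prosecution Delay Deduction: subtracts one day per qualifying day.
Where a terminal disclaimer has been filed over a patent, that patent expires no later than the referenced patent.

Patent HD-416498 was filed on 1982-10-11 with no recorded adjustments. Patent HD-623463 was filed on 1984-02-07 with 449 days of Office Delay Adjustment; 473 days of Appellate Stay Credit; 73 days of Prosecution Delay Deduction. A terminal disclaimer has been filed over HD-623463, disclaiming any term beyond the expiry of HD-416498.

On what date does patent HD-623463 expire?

Natural term of HD-623463:
  Base: filing + 18 years → 7 February 2002.
  Office Delay Adjustment: +449 days → 2 May 2003.
  Appellate Stay Credit: +473 days → 17 August 2004.
  Prosecution Delay Deduction: −73 days → 5 June 2004.
Expiry of referenced patent HD-416498:
  Base: filing + 18 years → 11 October 2000.
Terminal disclaimer: HD-623463 expires on the earlier of 5 June 2004 and 11 October 2000.

2000-10-11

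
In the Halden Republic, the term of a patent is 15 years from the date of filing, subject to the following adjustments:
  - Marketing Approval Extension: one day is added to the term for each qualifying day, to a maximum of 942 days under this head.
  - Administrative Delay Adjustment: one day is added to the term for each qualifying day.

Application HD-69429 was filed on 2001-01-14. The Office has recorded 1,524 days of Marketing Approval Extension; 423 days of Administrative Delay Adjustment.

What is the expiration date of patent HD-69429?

October 10, 2019

Base term: filing date + 15 years → 14 January 2016.
Marketing Approval Extension: 1524 days claimed exceeds the 942-day cap, so +942 days → 13 August 2018.
Administrative Delay Adjustment: +423 days → 10 October 2019.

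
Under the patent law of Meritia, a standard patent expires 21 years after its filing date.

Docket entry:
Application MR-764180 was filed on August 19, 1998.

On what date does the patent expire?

2019-08-19

Filing date + 21 years → 19 August 2019.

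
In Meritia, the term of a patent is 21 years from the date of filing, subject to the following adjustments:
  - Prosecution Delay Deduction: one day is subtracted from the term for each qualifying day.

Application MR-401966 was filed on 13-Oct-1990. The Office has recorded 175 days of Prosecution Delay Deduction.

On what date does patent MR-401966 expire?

Base term: filing date + 21 years → 13 October 2011.
Prosecution Delay Deduction: −175 days → 21 April 2011.

April 21, 2011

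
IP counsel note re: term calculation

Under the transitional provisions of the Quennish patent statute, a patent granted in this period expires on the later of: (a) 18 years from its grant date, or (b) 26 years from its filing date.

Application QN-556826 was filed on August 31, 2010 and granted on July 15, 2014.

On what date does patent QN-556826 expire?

August 31, 2036

(a) grant + 18 years → 15 July 2032.
(b) filing + 26 years → 31 August 2036.
Later of the two: 31 August 2036.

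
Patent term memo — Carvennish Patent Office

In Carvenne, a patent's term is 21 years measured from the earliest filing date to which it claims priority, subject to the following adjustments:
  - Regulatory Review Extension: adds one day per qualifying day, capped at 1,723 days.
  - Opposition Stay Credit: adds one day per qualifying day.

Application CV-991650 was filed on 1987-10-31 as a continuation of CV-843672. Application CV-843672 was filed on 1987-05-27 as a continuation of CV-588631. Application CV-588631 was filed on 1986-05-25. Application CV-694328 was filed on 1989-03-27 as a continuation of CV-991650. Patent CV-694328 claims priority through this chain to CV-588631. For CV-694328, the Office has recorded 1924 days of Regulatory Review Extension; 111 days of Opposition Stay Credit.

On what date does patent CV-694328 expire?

Earliest priority filing: 25 May 1986.
Base term: 25 May 1986 + 21 years → 25 May 2007.
Regulatory Review Extension: 1924 days claimed exceeds the 1723-day cap, so +1723 days → 11 February 2012.
Opposition Stay Credit: +111 days → 1 June 2012.

June 1, 2012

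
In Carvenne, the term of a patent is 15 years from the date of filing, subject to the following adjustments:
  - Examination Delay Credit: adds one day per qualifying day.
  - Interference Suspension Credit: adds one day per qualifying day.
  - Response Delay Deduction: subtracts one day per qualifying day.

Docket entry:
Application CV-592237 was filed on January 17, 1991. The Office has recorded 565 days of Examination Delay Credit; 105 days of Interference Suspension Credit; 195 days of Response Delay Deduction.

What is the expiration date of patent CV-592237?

May 7, 2007

Base term: filing date + 15 years → 17 January 2006.
Examination Delay Credit: +565 days → 5 August 2007.
Interference Suspension Credit: +105 days → 18 November 2007.
Response Delay Deduction: −195 days → 7 May 2007.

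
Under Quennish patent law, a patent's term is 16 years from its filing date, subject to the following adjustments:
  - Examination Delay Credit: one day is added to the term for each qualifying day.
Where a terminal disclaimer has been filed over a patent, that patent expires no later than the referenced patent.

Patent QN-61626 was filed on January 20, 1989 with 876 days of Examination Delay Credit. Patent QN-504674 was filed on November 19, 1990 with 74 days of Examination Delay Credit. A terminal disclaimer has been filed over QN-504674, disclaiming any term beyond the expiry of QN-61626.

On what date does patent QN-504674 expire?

2007-02-01

Natural term of QN-504674:
  Base: filing + 16 years → 19 November 2006.
  Examination Delay Credit: +74 days → 1 February 2007.
Expiry of referenced patent QN-61626:
  Base: filing + 16 years → 20 January 2005.
  Examination Delay Credit: +876 days → 15 June 2007.
Terminal disclaimer: QN-504674 expires on the earlier of 1 February 2007 and 15 June 2007.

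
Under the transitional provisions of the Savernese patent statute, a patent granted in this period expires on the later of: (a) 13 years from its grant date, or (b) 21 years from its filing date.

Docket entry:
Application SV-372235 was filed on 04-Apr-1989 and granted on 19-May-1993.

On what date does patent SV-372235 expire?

2010-04-04

(a) grant + 13 years → 19 May 2006.
(b) filing + 21 years → 4 April 2010.
Later of the two: 4 April 2010.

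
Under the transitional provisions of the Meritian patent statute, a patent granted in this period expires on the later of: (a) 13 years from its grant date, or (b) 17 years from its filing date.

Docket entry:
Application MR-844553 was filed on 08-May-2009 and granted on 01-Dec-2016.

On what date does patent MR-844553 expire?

(a) grant + 13 years → 1 December 2029.
(b) filing + 17 years → 8 May 2026.
Later of the two: 1 December 2029.

December 1, 2029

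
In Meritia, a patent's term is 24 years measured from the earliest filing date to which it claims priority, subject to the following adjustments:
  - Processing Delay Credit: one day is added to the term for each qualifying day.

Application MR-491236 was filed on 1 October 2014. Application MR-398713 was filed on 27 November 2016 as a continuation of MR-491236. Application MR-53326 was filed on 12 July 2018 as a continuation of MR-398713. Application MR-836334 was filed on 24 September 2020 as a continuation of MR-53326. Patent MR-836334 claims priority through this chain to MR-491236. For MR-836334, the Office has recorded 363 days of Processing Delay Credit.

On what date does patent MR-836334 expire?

Earliest priority filing: 1 October 2014.
Base term: 1 October 2014 + 24 years → 1 October 2038.
Processing Delay Credit: +363 days → 29 September 2039.

2039-09-29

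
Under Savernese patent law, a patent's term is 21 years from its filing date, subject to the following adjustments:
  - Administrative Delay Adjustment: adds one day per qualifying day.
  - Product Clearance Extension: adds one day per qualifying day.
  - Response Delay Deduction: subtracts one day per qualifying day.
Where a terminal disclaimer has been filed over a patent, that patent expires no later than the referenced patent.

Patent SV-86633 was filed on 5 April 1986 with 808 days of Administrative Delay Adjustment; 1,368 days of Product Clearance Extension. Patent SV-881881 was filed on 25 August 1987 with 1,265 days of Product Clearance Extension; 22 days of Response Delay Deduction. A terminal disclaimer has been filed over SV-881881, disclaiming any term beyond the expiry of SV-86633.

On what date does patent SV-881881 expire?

Natural term of SV-881881:
  Base: filing + 21 years → 25 August 2008.
  Product Clearance Extension: +1265 days → 11 February 2012.
  Response Delay Deduction: −22 days → 20 January 2012.
Expiry of referenced patent SV-86633:
  Base: filing + 21 years → 5 April 2007.
  Administrative Delay Adjustment: +808 days → 21 June 2009.
  Product Clearance Extension: +1368 days → 20 March 2013.
Terminal disclaimer: SV-881881 expires on the earlier of 20 January 2012 and 20 March 2013.

2012-01-20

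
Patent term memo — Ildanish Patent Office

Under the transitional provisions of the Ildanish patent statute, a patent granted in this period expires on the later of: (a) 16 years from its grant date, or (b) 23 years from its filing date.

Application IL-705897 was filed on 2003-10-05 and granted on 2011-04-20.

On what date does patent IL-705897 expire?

2027-04-20

(a) grant + 16 years → 20 April 2027.
(b) filing + 23 years → 5 October 2026.
Later of the two: 20 April 2027.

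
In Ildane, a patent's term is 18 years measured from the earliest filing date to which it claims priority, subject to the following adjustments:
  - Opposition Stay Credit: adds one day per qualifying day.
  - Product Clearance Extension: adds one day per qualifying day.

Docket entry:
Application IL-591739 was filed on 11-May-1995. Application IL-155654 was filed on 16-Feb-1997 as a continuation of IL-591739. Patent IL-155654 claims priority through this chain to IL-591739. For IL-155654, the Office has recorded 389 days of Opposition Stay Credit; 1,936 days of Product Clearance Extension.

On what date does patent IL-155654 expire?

September 22, 2019

Earliest priority filing: 11 May 1995.
Base term: 11 May 1995 + 18 years → 11 May 2013.
Opposition Stay Credit: +389 days → 4 June 2014.
Product Clearance Extension: +1936 days → 22 September 2019.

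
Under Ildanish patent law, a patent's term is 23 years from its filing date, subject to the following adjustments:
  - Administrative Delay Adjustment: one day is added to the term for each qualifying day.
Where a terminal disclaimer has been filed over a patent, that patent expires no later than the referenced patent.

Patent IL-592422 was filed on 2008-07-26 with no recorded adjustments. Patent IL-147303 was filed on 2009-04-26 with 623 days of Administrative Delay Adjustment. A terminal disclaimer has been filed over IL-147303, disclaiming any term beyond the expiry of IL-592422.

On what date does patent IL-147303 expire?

Natural term of IL-147303:
  Base: filing + 23 years → 26 April 2032.
  Administrative Delay Adjustment: +623 days → 9 January 2034.
Expiry of referenced patent IL-592422:
  Base: filing + 23 years → 26 July 2031.
Terminal disclaimer: IL-147303 expires on the earlier of 9 January 2034 and 26 July 2031.

2031-07-26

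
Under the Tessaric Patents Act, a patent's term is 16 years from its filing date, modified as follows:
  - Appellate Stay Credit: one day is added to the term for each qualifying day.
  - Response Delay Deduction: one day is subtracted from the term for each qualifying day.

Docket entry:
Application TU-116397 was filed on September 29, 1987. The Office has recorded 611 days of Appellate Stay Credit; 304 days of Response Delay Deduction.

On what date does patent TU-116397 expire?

Base term: filing date + 16 years → 29 September 2003.
Appellate Stay Credit: +611 days → 1 June 2005.
Response Delay Deduction: −304 days → 1 August 2004.

August 1, 2004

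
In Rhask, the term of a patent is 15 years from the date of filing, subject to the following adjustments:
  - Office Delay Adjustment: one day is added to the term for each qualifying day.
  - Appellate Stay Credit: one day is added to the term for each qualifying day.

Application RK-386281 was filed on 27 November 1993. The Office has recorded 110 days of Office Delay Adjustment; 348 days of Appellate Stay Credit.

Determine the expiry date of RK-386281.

February 28, 2010

Base term: filing date + 15 years → 27 November 2008.
Office Delay Adjustment: +110 days → 17 March 2009.
Appellate Stay Credit: +348 days → 28 February 2010.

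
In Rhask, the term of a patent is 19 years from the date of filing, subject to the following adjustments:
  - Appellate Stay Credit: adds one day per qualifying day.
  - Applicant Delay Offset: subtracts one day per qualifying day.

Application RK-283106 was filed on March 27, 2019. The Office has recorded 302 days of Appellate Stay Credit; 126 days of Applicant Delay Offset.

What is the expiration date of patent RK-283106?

2038-09-19

Base term: filing date + 19 years → 27 March 2038.
Appellate Stay Credit: +302 days → 23 January 2039.
Applicant Delay Offset: −126 days → 19 September 2038.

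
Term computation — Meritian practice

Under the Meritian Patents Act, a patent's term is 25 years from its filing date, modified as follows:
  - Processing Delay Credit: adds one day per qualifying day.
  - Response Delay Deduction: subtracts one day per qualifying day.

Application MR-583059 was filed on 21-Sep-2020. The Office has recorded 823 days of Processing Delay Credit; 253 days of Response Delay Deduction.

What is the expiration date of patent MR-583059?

April 14, 2047

Base term: filing date + 25 years → 21 September 2045.
Processing Delay Credit: +823 days → 23 December 2047.
Response Delay Deduction: −253 days → 14 April 2047.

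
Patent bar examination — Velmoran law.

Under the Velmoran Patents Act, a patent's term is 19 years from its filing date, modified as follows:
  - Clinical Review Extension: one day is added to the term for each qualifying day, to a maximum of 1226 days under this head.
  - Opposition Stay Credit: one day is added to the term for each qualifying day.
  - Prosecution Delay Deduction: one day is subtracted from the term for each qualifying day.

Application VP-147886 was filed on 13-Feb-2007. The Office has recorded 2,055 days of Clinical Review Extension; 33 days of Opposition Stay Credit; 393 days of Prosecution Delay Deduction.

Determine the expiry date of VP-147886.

Base term: filing date + 19 years → 13 February 2026.
Clinical Review Extension: 2055 days claimed exceeds the 1226-day cap, so +1226 days → 23 June 2029.
Opposition Stay Credit: +33 days → 26 July 2029.
Prosecution Delay Deduction: −393 days → 28 June 2028.

June 28, 2028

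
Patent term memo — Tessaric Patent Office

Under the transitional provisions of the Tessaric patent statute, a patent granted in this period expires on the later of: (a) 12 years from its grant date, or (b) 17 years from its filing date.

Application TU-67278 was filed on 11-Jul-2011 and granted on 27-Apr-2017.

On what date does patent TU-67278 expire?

(a) grant + 12 years → 27 April 2029.
(b) filing + 17 years → 11 July 2028.
Later of the two: 27 April 2029.

April 27, 2029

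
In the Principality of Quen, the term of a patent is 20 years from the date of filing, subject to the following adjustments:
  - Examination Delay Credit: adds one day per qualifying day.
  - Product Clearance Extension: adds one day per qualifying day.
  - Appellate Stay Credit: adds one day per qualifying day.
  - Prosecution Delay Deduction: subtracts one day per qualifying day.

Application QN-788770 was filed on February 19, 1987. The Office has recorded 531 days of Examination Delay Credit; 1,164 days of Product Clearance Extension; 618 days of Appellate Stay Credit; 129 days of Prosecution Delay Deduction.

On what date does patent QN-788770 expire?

Base term: filing date + 20 years → 19 February 2007.
Examination Delay Credit: +531 days → 3 August 2008.
Product Clearance Extension: +1164 days → 11 October 2011.
Appellate Stay Credit: +618 days → 20 June 2013.
Prosecution Delay Deduction: −129 days → 11 February 2013.

2013-02-11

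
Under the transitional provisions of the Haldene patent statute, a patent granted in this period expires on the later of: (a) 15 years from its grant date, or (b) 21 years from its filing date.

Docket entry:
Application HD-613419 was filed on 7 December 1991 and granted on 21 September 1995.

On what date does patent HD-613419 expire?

2012-12-07

(a) grant + 15 years → 21 September 2010.
(b) filing + 21 years → 7 December 2012.
Later of the two: 7 December 2012.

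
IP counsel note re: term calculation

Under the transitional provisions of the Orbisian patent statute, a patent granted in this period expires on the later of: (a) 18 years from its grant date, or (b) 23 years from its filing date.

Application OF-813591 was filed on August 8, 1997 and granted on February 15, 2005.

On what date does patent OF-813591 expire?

(a) grant + 18 years → 15 February 2023.
(b) filing + 23 years → 8 August 2020.
Later of the two: 15 February 2023.

2023-02-15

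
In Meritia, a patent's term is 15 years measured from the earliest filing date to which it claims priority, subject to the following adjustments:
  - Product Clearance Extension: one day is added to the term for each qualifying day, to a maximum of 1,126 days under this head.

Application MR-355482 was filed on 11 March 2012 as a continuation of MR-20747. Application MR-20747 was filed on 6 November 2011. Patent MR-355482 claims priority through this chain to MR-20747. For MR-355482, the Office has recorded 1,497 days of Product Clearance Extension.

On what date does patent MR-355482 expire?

December 6, 2029

Earliest priority filing: 6 November 2011.
Base term: 6 November 2011 + 15 years → 6 November 2026.
Product Clearance Extension: 1497 days claimed exceeds the 1126-day cap, so +1126 days → 6 December 2029.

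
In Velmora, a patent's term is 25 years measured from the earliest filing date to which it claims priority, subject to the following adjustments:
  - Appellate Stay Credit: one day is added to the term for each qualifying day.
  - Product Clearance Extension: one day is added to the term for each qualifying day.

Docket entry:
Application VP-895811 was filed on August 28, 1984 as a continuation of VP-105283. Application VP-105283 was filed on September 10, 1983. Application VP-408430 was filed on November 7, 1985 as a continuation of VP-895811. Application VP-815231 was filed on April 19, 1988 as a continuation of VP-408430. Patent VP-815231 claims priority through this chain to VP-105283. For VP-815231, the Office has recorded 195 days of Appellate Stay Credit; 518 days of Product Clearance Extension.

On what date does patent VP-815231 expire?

2010-08-24

Earliest priority filing: 10 September 1983.
Base term: 10 September 1983 + 25 years → 10 September 2008.
Appellate Stay Credit: +195 days → 24 March 2009.
Product Clearance Extension: +518 days → 24 August 2010.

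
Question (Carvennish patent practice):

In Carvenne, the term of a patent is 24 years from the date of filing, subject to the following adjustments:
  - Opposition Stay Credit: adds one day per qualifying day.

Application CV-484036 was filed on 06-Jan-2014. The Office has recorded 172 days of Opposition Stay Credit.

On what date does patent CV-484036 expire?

Base term: filing date + 24 years → 6 January 2038.
Opposition Stay Credit: +172 days → 27 June 2038.

2038-06-27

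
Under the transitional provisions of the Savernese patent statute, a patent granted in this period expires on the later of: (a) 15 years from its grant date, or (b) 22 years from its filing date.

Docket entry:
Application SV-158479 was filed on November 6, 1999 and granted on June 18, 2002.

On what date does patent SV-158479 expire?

(a) grant + 15 years → 18 June 2017.
(b) filing + 22 years → 6 November 2021.
Later of the two: 6 November 2021.

2021-11-06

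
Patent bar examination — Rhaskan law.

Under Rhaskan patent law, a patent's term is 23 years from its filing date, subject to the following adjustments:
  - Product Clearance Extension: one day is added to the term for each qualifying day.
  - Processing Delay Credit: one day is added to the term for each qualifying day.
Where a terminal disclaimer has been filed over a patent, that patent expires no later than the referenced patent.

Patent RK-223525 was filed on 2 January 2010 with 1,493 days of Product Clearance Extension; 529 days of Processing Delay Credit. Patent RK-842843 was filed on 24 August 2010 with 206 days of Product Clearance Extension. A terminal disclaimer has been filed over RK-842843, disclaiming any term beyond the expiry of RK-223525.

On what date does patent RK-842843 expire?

Natural term of RK-842843:
  Base: filing + 23 years → 24 August 2033.
  Product Clearance Extension: +206 days → 18 March 2034.
Expiry of referenced patent RK-223525:
  Base: filing + 23 years → 2 January 2033.
  Product Clearance Extension: +1493 days → 3 February 2037.
  Processing Delay Credit: +529 days → 17 July 2038.
Terminal disclaimer: RK-842843 expires on the earlier of 18 March 2034 and 17 July 2038.

March 18, 2034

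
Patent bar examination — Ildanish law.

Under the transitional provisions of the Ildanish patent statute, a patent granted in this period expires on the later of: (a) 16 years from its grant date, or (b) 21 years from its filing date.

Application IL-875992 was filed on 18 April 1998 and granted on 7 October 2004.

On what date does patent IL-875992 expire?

October 7, 2020

(a) grant + 16 years → 7 October 2020.
(b) filing + 21 years → 18 April 2019.
Later of the two: 7 October 2020.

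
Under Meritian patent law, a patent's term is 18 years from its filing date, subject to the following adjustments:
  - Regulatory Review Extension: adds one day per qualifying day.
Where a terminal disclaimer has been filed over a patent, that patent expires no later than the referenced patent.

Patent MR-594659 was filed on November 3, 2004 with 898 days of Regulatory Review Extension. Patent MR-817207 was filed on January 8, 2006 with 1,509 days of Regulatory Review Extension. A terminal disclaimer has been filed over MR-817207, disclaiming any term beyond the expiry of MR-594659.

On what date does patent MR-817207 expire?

Natural term of MR-817207:
  Base: filing + 18 years → 8 January 2024.
  Regulatory Review Extension: +1509 days → 25 February 2028.
Expiry of referenced patent MR-594659:
  Base: filing + 18 years → 3 November 2022.
  Regulatory Review Extension: +898 days → 19 April 2025.
Terminal disclaimer: MR-817207 expires on the earlier of 25 February 2028 and 19 April 2025.

2025-04-19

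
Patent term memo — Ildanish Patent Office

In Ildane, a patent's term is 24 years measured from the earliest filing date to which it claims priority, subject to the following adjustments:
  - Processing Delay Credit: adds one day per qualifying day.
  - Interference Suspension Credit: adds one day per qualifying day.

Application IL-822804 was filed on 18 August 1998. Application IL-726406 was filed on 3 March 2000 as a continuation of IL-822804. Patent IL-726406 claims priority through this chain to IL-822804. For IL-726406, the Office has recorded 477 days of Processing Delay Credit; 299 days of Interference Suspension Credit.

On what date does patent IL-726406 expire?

2024-10-02

Earliest priority filing: 18 August 1998.
Base term: 18 August 1998 + 24 years → 18 August 2022.
Processing Delay Credit: +477 days → 8 December 2023.
Interference Suspension Credit: +299 days → 2 October 2024.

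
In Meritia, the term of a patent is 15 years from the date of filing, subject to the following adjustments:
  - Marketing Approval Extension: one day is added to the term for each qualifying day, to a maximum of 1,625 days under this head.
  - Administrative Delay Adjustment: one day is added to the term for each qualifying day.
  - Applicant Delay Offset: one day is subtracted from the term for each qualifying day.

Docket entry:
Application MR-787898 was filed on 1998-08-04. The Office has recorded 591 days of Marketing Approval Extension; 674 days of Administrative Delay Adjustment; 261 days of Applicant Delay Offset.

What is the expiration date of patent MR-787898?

May 4, 2016

Base term: filing date + 15 years → 4 August 2013.
Marketing Approval Extension: 591 days (within the 1625-day cap) → +591 days → 18 March 2015.
Administrative Delay Adjustment: +674 days → 20 January 2017.
Applicant Delay Offset: −261 days → 4 May 2016.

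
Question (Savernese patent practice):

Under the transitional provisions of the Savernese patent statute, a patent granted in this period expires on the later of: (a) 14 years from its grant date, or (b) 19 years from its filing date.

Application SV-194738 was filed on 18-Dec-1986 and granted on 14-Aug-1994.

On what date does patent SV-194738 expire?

(a) grant + 14 years → 14 August 2008.
(b) filing + 19 years → 18 December 2005.
Later of the two: 14 August 2008.

August 14, 2008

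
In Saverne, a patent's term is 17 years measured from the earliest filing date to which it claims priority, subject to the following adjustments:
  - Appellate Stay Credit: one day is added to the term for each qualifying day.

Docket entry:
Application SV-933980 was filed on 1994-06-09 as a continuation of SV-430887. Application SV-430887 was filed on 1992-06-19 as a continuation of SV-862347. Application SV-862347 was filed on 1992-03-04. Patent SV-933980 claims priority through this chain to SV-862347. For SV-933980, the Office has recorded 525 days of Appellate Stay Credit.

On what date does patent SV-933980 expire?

2010-08-11

Earliest priority filing: 4 March 1992.
Base term: 4 March 1992 + 17 years → 4 March 2009.
Appellate Stay Credit: +525 days → 11 August 2010.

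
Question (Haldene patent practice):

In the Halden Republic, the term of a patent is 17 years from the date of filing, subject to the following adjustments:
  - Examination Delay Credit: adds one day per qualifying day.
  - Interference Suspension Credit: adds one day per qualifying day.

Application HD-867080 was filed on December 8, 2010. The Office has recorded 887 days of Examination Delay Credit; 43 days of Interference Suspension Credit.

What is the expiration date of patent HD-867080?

2030-06-25

Base term: filing date + 17 years → 8 December 2027.
Examination Delay Credit: +887 days → 13 May 2030.
Interference Suspension Credit: +43 days → 25 June 2030.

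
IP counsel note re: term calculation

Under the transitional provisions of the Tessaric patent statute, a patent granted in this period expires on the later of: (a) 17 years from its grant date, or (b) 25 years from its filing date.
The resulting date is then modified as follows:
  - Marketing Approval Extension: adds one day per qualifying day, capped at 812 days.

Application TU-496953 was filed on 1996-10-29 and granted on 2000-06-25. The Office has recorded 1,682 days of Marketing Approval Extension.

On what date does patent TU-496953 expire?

2024-01-19

(a) grant + 17 years → 25 June 2017.
(b) filing + 25 years → 29 October 2021.
Later of the two: 29 October 2021.
Marketing Approval Extension: 1682 days claimed exceeds the 812-day cap, so +812 days → 19 January 2024.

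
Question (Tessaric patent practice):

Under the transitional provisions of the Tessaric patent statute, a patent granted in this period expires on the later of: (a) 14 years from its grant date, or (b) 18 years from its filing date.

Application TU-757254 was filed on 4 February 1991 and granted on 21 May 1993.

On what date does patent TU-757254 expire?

February 4, 2009

(a) grant + 14 years → 21 May 2007.
(b) filing + 18 years → 4 February 2009.
Later of the two: 4 February 2009.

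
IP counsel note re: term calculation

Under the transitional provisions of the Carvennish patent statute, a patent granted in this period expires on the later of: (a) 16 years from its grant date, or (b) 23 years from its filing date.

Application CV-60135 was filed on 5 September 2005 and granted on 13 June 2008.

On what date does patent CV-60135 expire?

(a) grant + 16 years → 13 June 2024.
(b) filing + 23 years → 5 September 2028.
Later of the two: 5 September 2028.

September 5, 2028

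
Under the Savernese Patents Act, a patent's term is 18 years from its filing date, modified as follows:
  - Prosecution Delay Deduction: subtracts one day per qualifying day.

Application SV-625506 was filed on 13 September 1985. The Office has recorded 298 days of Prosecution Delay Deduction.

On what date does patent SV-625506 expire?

2002-11-19

Base term: filing date + 18 years → 13 September 2003.
Prosecution Delay Deduction: −298 days → 19 November 2002.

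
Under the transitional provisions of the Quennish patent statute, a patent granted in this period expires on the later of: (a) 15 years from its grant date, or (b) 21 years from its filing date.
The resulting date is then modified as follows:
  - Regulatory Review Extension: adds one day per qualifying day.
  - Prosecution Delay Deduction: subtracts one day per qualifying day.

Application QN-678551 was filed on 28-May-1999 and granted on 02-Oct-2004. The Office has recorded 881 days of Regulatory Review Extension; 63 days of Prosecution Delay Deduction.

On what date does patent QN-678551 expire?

2022-08-24

(a) grant + 15 years → 2 October 2019.
(b) filing + 21 years → 28 May 2020.
Later of the two: 28 May 2020.
Regulatory Review Extension: +881 days → 26 October 2022.
Prosecution Delay Deduction: −63 days → 24 August 2022.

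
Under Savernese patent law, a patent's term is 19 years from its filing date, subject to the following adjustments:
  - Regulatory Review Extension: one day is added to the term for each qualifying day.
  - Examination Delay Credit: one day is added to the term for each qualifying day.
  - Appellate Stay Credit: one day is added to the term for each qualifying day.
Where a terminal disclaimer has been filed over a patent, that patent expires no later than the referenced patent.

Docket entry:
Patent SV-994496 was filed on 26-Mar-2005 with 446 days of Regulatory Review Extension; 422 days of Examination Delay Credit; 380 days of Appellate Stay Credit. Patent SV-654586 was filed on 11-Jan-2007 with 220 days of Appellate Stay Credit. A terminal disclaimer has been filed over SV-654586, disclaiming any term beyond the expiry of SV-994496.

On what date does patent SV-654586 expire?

Natural term of SV-654586:
  Base: filing + 19 years → 11 January 2026.
  Appellate Stay Credit: +220 days → 19 August 2026.
Expiry of referenced patent SV-994496:
  Base: filing + 19 years → 26 March 2024.
  Regulatory Review Extension: +446 days → 15 June 2025.
  Examination Delay Credit: +422 days → 11 August 2026.
  Appellate Stay Credit: +380 days → 26 August 2027.
Terminal disclaimer: SV-654586 expires on the earlier of 19 August 2026 and 26 August 2027.

2026-08-19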